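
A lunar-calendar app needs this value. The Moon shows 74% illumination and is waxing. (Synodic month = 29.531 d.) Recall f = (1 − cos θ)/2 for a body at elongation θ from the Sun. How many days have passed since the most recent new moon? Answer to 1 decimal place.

9.7 days

cos θ = 1 − 2f = -0.480, giving a principal value of 118.7°.
Before full moon the principal value applies: θ = 118.7°.
Age = 29.531 × 118.7°/360° ≈ 9.74 days.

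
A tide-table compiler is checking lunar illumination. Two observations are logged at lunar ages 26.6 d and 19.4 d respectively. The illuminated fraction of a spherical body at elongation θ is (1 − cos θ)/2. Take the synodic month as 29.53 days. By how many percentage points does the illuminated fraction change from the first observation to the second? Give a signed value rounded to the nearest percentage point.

First observation: θ = 360°·26.6/29.53 = 324.3°, so f = 0.094.
Second observation: θ = 236.5°, f = 0.776.
Δf = 0.776 − 0.094 = +0.682, i.e. +68 pp.

+68 percentage points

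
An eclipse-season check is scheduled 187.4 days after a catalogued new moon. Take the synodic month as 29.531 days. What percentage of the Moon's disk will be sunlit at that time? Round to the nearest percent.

187.4/29.531 = 6.346 lunations, so 6 complete cycles and 10.21 d into the next.
Elongation θ = 360° × 10.21/29.531 ≈ 124.5°.
Illuminated fraction = (1 − cos 124.5°)/2 = (1 − (-0.567))/2 ≈ 0.783, so 78%.

78%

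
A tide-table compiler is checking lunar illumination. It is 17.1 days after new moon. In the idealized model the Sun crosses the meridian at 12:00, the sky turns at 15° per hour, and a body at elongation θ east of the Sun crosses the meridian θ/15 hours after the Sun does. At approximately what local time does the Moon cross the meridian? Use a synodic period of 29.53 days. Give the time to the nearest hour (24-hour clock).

02:00

Elongation θ = 360° × 17.1/29.53 ≈ 208.5°.
Delay after the Sun = 208.5° / (15°/h) ≈ 13.90 h.
12:00 + 13.90 h ≈ 01:54 → 02:00 to the nearest hour.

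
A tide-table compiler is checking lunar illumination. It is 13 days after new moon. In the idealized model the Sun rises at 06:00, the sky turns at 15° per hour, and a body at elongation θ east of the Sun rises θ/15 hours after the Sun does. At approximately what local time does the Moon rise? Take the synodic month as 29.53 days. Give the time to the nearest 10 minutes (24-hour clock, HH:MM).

16:30

Phase angle: θ = 360°·(13 d)/(29.53 d) = 158.5°.
At 15° of sky rotation per hour, 158.5° corresponds to a 10.57 h lag.
06:00 + 10.566 h ≈ 16:34 → 16:30 to the nearest ten minutes.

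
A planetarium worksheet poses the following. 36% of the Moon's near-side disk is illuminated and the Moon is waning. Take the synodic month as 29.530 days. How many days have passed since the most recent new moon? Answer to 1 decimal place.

23.5 days

cos θ = 1 − 2f = 0.280, giving a principal value of 73.7°.
A waning Moon lies in 180°–360°, so θ = 360° − 73.7° = 286.3°.
At 360°/29.530 d per day, 286.3° corresponds to 23.48 days.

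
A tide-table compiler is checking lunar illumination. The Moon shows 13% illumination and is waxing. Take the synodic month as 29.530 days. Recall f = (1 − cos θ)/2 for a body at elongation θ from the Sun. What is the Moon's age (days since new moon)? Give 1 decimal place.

3.5 days

cos θ = 1 − 2f = 0.740, giving a principal value of 42.3°.
The Moon is waxing (0°–180°), so θ = 42.3° directly.
That fraction of the synodic month is 42.3/360 × 29.530 d ≈ 3.47 d.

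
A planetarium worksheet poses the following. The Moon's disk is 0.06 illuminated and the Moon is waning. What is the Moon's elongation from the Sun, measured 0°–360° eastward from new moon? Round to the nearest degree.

From f = (1 − cos θ)/2: cos θ = 1 − 2×0.06 = 0.880; arccos → 28.4°.
Waning ⇒ past full, so θ = 360° − 28.4° = 331.6°.

332°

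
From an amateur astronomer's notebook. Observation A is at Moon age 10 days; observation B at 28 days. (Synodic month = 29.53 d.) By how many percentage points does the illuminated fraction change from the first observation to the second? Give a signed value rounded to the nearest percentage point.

First observation: θ = 360°·10/29.53 = 121.9°, so f = 0.764.
Second observation: θ = 341.3°, f = 0.026.
Δf = 0.026 − 0.764 = -0.738, i.e. -74 pp.

-74 pp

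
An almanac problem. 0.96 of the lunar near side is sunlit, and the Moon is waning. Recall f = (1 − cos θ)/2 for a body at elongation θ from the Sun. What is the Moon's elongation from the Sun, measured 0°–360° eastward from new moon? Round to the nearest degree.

From f = (1 − cos θ)/2: cos θ = 1 − 2×0.96 = -0.920; arccos → 156.9°.
Since the Moon is past full (waning), take the reflex angle: θ = 360° − 156.9° = 203.1°.

203°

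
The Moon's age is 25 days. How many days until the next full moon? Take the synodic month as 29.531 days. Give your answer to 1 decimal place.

Full moon occurs at elongation 180°, i.e. at age 29.531 × 180/360 = 14.765 d.
Already past this cycle's full moon; the next is at 14.765 + 29.531 = 44.296 d, so 44.296 − 25 = 19.296 days.

19.3 days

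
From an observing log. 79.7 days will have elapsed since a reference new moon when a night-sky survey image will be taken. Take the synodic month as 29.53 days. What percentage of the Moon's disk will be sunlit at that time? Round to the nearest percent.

66%

79.7 d spans 2 complete synodic months (2 × 29.53 = 59.06 d) plus 20.64 d.
The Moon has covered 20.64/29.53 of its cycle, so θ ≈ 360° × 20.64/29.53 = 251.6°.
cos 251.6° = (-0.315), so f = (1 − (-0.315))/2 = 0.658, so 66%.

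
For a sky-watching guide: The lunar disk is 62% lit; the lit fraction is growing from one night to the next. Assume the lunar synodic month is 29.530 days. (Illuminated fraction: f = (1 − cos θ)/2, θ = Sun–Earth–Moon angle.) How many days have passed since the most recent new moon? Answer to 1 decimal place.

8.5 days

From f = (1 − cos θ)/2: cos θ = 1 − 2×0.62 = -0.240; arccos → 103.9°.
Waxing ⇒ before full, so θ = 103.9°.
At 360°/29.530 d per day, 103.9° corresponds to 8.52 days.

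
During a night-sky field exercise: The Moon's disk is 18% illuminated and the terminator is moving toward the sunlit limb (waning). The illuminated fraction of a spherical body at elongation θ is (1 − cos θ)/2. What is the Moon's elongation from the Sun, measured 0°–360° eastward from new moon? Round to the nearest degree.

310°

From f = (1 − cos θ)/2: cos θ = 1 − 2×0.18 = 0.640; arccos → 50.2°.
Since the Moon is past full (waning), take the reflex angle: θ = 360° − 50.2° = 309.8°.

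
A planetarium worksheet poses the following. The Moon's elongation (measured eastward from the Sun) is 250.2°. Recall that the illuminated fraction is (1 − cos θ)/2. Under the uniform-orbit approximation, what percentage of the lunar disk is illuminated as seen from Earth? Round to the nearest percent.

67%

cos 250.2° = (-0.339), so f = (1 − (-0.339))/2 = 0.669, i.e. 67%.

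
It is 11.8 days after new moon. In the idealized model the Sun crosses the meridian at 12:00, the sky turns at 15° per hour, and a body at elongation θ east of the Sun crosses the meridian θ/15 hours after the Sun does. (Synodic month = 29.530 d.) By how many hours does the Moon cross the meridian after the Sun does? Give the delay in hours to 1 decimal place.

9.6 h

The Moon has covered 11.8/29.530 of its cycle, so θ ≈ 360° × 11.8/29.530 = 143.9°.
At 15° of sky rotation per hour, 143.9° corresponds to a 9.59 h lag.
So the Moon crosses the meridian 9.59 h after the Sun.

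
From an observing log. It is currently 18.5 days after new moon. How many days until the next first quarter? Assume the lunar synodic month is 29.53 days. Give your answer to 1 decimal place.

18.4 days

First quarter occurs at elongation 90°, i.e. at age 29.53 × 90/360 = 7.383 d.
This lunation's first quarter (7.383 d) has passed, so add one period: 36.913 − 18.5 = 18.413 days.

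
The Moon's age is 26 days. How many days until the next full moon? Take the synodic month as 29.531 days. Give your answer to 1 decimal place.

Full moon occurs at elongation 180°, i.e. at age 29.531 × 180/360 = 14.765 d.
This lunation's full moon (14.765 d) has passed, so add one period: 44.296 − 26 = 18.296 days.

18.3 days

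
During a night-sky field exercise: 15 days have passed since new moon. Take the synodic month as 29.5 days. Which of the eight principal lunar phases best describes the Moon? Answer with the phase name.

At 15/29.5 of the cycle, θ ≈ 183° — the full moon range.

full moon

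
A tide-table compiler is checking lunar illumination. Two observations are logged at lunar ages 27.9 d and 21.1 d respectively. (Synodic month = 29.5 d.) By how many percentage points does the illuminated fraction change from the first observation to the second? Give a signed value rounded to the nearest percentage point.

First observation: θ = 360°·27.9/29.5 = 340.5°, so f = 0.029.
Second observation: θ = 257.5°, f = 0.608.
Δf = 0.608 − 0.029 = +0.580, i.e. +58 pp.

+58 percentage points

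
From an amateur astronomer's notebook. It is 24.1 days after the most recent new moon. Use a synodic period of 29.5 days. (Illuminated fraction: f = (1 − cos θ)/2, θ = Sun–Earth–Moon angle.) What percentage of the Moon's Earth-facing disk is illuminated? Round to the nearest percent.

30%

Elongation θ = 360° × 24.1/29.5 ≈ 294.1°.
Illuminated fraction = (1 − cos 294.1°)/2 = (1 − 0.408)/2 ≈ 0.296, so 30%.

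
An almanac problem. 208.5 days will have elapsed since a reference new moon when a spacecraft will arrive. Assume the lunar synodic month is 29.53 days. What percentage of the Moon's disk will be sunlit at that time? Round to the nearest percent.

4%

208.5 d spans 7 complete synodic months (7 × 29.53 = 206.71 d) plus 1.79 d.
The Moon has covered 1.79/29.53 of its cycle, so θ ≈ 360° × 1.79/29.53 = 21.8°.
Illuminated fraction = (1 − cos 21.8°)/2 = (1 − 0.928)/2 ≈ 0.036, so 4%.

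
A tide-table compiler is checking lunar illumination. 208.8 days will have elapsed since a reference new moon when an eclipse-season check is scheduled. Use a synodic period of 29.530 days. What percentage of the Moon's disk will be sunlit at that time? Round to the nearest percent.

5%

208.8/29.530 = 7.071 lunations, so 7 complete cycles and 2.09 d into the next.
Elongation θ = 360° × 2.09/29.530 ≈ 25.5°.
With cos θ = 0.903, the lit fraction is (1 − 0.903)/2 ≈ 0.049, so 5%.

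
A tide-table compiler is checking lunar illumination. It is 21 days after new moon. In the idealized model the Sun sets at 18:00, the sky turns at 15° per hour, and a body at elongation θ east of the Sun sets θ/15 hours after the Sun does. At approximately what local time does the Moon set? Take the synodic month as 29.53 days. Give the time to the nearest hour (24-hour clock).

11:00

Elongation θ = 360° × 21/29.53 ≈ 256.0°.
At 15° of sky rotation per hour, 256.0° corresponds to a 17.07 h lag.
18:00 + 17.07 h ≈ 11:04 → 11:00 to the nearest hour.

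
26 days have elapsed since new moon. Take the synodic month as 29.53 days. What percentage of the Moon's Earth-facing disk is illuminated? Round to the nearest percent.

Phase angle: θ = 360°·(26 d)/(29.53 d) = 317.0°.
With cos θ = 0.731, the lit fraction is (1 − 0.731)/2 ≈ 0.135, so 13%.

13%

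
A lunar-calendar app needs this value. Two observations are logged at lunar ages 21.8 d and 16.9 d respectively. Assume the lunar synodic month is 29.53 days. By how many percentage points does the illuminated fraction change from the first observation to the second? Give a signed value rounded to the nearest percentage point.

θ₁ = 360° × 21.8/29.53 = 265.8°, f₁ = (1 − cos θ₁)/2 = 0.537.
θ₂ = 360° × 16.9/29.53 = 206.0°, f₂ = (1 − cos θ₂)/2 = 0.949.
Change = f₂ − f₁ = +0.412 → +41 percentage points.

+41 percentage points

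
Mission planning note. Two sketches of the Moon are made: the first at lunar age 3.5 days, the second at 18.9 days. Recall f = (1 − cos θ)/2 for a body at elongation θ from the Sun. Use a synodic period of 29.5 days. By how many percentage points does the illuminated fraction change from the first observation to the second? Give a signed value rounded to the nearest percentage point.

θ₁ = 360° × 3.5/29.5 = 42.7°, f₁ = (1 − cos θ₁)/2 = 0.133.
θ₂ = 360° × 18.9/29.5 = 230.6°, f₂ = (1 − cos θ₂)/2 = 0.817.
Change = f₂ − f₁ = +0.684 → +68 percentage points.

+68 pp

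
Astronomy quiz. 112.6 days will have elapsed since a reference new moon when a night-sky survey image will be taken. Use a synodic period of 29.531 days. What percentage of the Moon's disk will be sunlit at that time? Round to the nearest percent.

Reduce mod P: 112.6 − 3×29.531 = 24.01 d into the current lunation.
Phase angle: θ = 360°·(24.01 d)/(29.531 d) = 292.7°.
cos 292.7° = 0.385, so f = (1 − 0.385)/2 = 0.307, so 31%.

31%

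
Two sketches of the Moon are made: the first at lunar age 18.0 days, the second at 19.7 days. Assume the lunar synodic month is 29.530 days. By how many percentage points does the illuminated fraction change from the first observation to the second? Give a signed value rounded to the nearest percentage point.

-14 pp

First observation: θ = 360°·18.0/29.530 = 219.4°, so f = 0.886.
Second observation: θ = 240.2°, f = 0.749.
Δf = 0.749 − 0.886 = -0.137, i.e. -14 pp.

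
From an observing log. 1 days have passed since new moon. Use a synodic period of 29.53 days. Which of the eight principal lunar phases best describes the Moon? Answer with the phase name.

new moon

At 1/29.53 of the cycle, θ ≈ 12° — the new moon range.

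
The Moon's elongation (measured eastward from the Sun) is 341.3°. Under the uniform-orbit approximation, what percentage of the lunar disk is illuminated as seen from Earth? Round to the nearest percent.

f = (1 − cos 341.3°)/2 = (1 − 0.947)/2 ≈ 0.026, i.e. 3%.

3%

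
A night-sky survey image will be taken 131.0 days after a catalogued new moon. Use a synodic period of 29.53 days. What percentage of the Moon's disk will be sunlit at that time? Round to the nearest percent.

131.0/29.53 = 4.436 lunations, so 4 complete cycles and 12.88 d into the next.
The Moon has covered 12.88/29.53 of its cycle, so θ ≈ 360° × 12.88/29.53 = 157.0°.
cos 157.0° = (-0.921), so f = (1 − (-0.921))/2 = 0.960, so 96%.

96%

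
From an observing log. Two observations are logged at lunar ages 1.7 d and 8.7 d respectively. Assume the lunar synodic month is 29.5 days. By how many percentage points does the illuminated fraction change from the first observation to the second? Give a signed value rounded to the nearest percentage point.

+61 pp

θ₁ = 360° × 1.7/29.5 = 20.7°, f₁ = (1 − cos θ₁)/2 = 0.032.
θ₂ = 360° × 8.7/29.5 = 106.2°, f₂ = (1 − cos θ₂)/2 = 0.639.
Change = f₂ − f₁ = +0.607 → +61 percentage points.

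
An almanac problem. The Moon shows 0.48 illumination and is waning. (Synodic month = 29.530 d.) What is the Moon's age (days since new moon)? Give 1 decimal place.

cos θ = 1 − 2f = 0.040, giving a principal value of 87.7°.
Since the Moon is past full (waning), take the reflex angle: θ = 360° − 87.7° = 272.3°.
Age = 29.530 × 272.3°/360° ≈ 22.34 days.

22.3 days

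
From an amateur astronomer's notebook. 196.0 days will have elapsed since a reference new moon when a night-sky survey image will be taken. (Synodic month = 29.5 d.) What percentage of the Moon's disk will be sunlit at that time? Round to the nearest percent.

Reduce mod P: 196.0 − 6×29.5 = 19.00 d into the current lunation.
Phase angle: θ = 360°·(19.00 d)/(29.5 d) = 231.9°.
With cos θ = (-0.618), the lit fraction is (1 − (-0.618))/2 ≈ 0.809, so 81%.

81%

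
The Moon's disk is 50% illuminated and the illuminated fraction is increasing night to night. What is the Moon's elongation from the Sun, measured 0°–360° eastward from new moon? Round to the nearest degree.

cos θ = 1 − 2f = 0.000, giving a principal value of 90.0°.
Before full moon the principal value applies: θ = 90.0°.

90°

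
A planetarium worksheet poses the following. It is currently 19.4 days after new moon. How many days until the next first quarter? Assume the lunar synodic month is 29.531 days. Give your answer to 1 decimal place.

First quarter occurs at elongation 90°, i.e. at age 29.531 × 90/360 = 7.383 d.
Already past this cycle's first quarter; the next is at 7.383 + 29.531 = 36.914 d, so 36.914 − 19.4 = 17.514 days.

17.5 days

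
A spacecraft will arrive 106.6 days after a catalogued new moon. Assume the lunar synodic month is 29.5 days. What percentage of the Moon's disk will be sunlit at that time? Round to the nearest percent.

88%

106.6/29.5 = 3.614 lunations, so 3 complete cycles and 18.10 d into the next.
The Moon has covered 18.10/29.5 of its cycle, so θ ≈ 360° × 18.10/29.5 = 220.9°.
Illuminated fraction = (1 − cos 220.9°)/2 = (1 − (-0.756))/2 ≈ 0.878, so 88%.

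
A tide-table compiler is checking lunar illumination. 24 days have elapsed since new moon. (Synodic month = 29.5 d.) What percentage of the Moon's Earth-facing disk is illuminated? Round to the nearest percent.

31%

Elongation θ = 360° × 24/29.5 ≈ 292.9°.
cos 292.9° = 0.389, so f = (1 − 0.389)/2 = 0.306, so 31%.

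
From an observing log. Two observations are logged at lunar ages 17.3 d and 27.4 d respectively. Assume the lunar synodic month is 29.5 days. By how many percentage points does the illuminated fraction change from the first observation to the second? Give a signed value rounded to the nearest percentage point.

-88 pp

θ₁ = 360° × 17.3/29.5 = 211.1°, f₁ = (1 − cos θ₁)/2 = 0.928.
θ₂ = 360° × 27.4/29.5 = 334.4°, f₂ = (1 − cos θ₂)/2 = 0.049.
Change = f₂ − f₁ = -0.879 → -88 percentage points.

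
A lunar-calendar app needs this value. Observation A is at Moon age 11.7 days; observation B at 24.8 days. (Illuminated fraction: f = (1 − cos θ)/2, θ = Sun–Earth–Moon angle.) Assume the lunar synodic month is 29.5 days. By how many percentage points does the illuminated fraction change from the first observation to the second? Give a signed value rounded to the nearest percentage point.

-67 pp

θ₁ = 360° × 11.7/29.5 = 142.8°, f₁ = (1 − cos θ₁)/2 = 0.898.
θ₂ = 360° × 24.8/29.5 = 302.6°, f₂ = (1 − cos θ₂)/2 = 0.230.
Change = f₂ − f₁ = -0.668 → -67 percentage points.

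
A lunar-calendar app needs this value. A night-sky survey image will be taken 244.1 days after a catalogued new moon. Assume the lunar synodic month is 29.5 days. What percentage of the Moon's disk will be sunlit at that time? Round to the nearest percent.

58%

244.1 d spans 8 complete synodic months (8 × 29.5 = 236.00 d) plus 8.10 d.
Phase angle: θ = 360°·(8.10 d)/(29.5 d) = 98.8°.
Illuminated fraction = (1 − cos 98.8°)/2 = (1 − (-0.154))/2 ≈ 0.577, so 58%.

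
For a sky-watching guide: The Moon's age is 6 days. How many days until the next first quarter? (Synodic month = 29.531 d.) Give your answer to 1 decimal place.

1.4 days

First quarter occurs at elongation 90°, i.e. at age 29.531 × 90/360 = 7.383 d.
That is 7.383 − 6 = 1.383 days ahead.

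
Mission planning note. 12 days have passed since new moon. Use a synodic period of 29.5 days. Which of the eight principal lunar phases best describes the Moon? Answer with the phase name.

θ ≈ 360° × 12/29.5 = 146°, which falls in the waxing gibbous sector.

waxing gibbous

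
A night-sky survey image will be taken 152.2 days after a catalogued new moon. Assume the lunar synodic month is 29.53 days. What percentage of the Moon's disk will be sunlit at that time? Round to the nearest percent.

152.2/29.53 = 5.154 lunations, so 5 complete cycles and 4.55 d into the next.
Elongation θ = 360° × 4.55/29.53 ≈ 55.5°.
With cos θ = 0.567, the lit fraction is (1 − 0.567)/2 ≈ 0.217, so 22%.

22%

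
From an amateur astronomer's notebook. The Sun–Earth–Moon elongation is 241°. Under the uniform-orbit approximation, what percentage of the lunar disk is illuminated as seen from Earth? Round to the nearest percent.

74%

cos 241° = (-0.485), so f = (1 − (-0.485))/2 = 0.742, i.e. 74%.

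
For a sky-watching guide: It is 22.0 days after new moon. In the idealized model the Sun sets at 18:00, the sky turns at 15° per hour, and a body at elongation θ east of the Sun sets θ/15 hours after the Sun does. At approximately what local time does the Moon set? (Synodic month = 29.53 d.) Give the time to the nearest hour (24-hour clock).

Elongation θ = 360° × 22.0/29.53 ≈ 268.2°.
Delay after the Sun = 268.2° / (15°/h) ≈ 17.88 h.
18:00 + 17.88 h ≈ 11:53 → 12:00 to the nearest hour.

12:00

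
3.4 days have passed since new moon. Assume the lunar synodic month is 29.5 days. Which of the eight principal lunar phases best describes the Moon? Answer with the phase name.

waxing crescent

At 3.4/29.5 of the cycle, θ ≈ 41° — the waxing crescent range.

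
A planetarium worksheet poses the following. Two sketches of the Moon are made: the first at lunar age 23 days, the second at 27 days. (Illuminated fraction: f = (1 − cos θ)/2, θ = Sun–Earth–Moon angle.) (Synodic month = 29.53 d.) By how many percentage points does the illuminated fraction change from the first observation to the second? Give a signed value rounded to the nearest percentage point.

-34 pp

θ₁ = 360° × 23/29.53 = 280.4°, f₁ = (1 − cos θ₁)/2 = 0.410.
θ₂ = 360° × 27/29.53 = 329.2°, f₂ = (1 − cos θ₂)/2 = 0.071.
Change = f₂ − f₁ = -0.339 → -34 percentage points.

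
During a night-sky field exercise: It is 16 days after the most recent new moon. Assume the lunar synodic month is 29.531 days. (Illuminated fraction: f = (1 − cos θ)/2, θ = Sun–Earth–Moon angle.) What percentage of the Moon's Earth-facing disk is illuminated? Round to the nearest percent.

98%

Phase angle: θ = 360°·(16 d)/(29.531 d) = 195.0°.
With cos θ = (-0.966), the lit fraction is (1 − (-0.966))/2 ≈ 0.983, so 98%.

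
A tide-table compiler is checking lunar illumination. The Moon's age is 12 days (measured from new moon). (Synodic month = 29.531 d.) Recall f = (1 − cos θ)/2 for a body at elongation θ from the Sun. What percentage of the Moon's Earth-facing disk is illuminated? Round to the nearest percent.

92%

Phase angle: θ = 360°·(12 d)/(29.531 d) = 146.3°.
With cos θ = (-0.832), the lit fraction is (1 − (-0.832))/2 ≈ 0.916, so 92%.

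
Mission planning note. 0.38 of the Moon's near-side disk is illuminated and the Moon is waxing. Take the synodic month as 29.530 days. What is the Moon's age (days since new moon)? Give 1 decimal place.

From f = (1 − cos θ)/2: cos θ = 1 − 2×0.38 = 0.240; arccos → 76.1°.
Waxing ⇒ before full, so θ = 76.1°.
Age = 29.530 × 76.1°/360° ≈ 6.24 days.

6.2 days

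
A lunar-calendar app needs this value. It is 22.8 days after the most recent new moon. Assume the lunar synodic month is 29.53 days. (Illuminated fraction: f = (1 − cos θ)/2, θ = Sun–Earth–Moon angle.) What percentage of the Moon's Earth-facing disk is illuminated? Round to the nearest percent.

Elongation θ = 360° × 22.8/29.53 ≈ 278.0°.
Illuminated fraction = (1 − cos 278.0°)/2 = (1 − 0.138)/2 ≈ 0.431, so 43%.

43%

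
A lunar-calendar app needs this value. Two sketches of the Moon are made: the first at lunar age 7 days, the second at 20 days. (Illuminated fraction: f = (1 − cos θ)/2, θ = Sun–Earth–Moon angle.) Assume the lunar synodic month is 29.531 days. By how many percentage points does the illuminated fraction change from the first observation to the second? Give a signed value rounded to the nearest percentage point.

θ₁ = 360° × 7/29.531 = 85.3°, f₁ = (1 − cos θ₁)/2 = 0.459.
θ₂ = 360° × 20/29.531 = 243.8°, f₂ = (1 − cos θ₂)/2 = 0.721.
Change = f₂ − f₁ = +0.261 → +26 percentage points.

+26 percentage points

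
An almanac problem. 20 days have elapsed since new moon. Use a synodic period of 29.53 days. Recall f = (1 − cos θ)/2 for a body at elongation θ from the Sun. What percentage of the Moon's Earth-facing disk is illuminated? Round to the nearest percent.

Phase angle: θ = 360°·(20 d)/(29.53 d) = 243.8°.
cos 243.8° = (-0.441), so f = (1 − (-0.441))/2 = 0.721, so 72%.

72%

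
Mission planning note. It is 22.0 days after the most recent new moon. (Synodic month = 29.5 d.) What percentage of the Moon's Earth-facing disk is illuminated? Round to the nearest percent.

51%

The Moon has covered 22.0/29.5 of its cycle, so θ ≈ 360° × 22.0/29.5 = 268.5°.
Illuminated fraction = (1 − cos 268.5°)/2 = (1 − (-0.027))/2 ≈ 0.513, so 51%.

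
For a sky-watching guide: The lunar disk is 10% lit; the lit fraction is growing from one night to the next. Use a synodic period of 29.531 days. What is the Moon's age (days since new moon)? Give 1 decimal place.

3.0 days

From f = (1 − cos θ)/2: cos θ = 1 − 2×0.10 = 0.800; arccos → 36.9°.
The Moon is waxing (0°–180°), so θ = 36.9° directly.
At 360°/29.531 d per day, 36.9° corresponds to 3.02 days.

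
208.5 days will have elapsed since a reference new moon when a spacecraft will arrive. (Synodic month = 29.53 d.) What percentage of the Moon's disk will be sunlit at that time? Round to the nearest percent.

4%

Reduce mod P: 208.5 − 7×29.53 = 1.79 d into the current lunation.
Phase angle: θ = 360°·(1.79 d)/(29.53 d) = 21.8°.
Illuminated fraction = (1 − cos 21.8°)/2 = (1 − 0.928)/2 ≈ 0.036, so 4%.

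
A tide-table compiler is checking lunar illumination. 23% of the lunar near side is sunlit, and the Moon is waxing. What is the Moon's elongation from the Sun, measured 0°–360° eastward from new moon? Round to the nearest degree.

57°

cos θ = 1 − 2f = 0.540, giving a principal value of 57.3°.
Waxing ⇒ before full, so θ = 57.3°.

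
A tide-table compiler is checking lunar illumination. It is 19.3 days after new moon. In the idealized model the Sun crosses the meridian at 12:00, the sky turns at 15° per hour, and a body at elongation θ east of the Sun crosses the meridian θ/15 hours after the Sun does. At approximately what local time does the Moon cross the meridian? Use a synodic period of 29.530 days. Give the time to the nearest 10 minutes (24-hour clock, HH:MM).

03:40

The Moon has covered 19.3/29.530 of its cycle, so θ ≈ 360° × 19.3/29.530 = 235.3°.
The Moon trails the Sun by θ/15 = 235.3/15 ≈ 15.69 hours.
12:00 + 15.686 h ≈ 03:41 → 03:40 to the nearest ten minutes.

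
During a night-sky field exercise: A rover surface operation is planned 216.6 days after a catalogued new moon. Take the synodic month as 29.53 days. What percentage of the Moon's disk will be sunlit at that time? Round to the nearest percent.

216.6 d spans 7 complete synodic months (7 × 29.53 = 206.71 d) plus 9.89 d.
Elongation θ = 360° × 9.89/29.53 ≈ 120.6°.
With cos θ = (-0.509), the lit fraction is (1 − (-0.509))/2 ≈ 0.754, so 75%.

75%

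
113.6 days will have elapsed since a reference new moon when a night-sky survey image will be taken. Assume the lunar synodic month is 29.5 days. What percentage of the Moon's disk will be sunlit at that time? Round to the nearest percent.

20%

113.6/29.5 = 3.851 lunations, so 3 complete cycles and 25.10 d into the next.
Elongation θ = 360° × 25.10/29.5 ≈ 306.3°.
Illuminated fraction = (1 − cos 306.3°)/2 = (1 − 0.592)/2 ≈ 0.204, so 20%.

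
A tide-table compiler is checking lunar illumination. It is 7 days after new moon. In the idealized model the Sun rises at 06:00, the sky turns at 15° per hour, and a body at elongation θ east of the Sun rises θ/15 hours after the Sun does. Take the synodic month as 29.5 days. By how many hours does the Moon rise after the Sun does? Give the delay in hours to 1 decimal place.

5.7 h

The Moon has covered 7/29.5 of its cycle, so θ ≈ 360° × 7/29.5 = 85.4°.
Delay after the Sun = 85.4° / (15°/h) ≈ 5.69 h.
So the Moon rises 5.69 h after the Sun.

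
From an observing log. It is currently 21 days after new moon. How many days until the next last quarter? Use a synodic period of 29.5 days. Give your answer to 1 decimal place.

Last quarter is 0.75 of the way through the cycle: age 0.75 × 29.5 = 22.125 d.
So 1.125 days remain (22.125 − 21).

1.1 days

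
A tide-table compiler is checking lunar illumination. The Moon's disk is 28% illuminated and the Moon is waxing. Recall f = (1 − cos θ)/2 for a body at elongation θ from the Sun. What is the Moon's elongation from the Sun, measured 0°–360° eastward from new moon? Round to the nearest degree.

cos θ = 1 − 2f = 0.440, giving a principal value of 63.9°.
Before full moon the principal value applies: θ = 63.9°.

64°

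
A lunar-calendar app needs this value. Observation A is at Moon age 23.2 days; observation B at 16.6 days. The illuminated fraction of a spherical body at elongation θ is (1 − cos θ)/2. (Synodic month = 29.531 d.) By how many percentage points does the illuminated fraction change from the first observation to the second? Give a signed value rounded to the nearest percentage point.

+57 pp

First observation: θ = 360°·23.2/29.531 = 282.8°, so f = 0.389.
Second observation: θ = 202.4°, f = 0.962.
Δf = 0.962 − 0.389 = +0.573, i.e. +57 pp.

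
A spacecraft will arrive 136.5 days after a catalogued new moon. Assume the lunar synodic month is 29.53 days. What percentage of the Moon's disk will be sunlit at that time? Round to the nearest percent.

86%

136.5 d spans 4 complete synodic months (4 × 29.53 = 118.12 d) plus 18.38 d.
Phase angle: θ = 360°·(18.38 d)/(29.53 d) = 224.1°.
With cos θ = (-0.718), the lit fraction is (1 − (-0.718))/2 ≈ 0.859, so 86%.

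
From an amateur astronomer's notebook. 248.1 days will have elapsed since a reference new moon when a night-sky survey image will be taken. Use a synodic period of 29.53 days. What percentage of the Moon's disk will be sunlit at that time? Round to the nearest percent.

91%

Reduce mod P: 248.1 − 8×29.53 = 11.86 d into the current lunation.
The Moon has covered 11.86/29.53 of its cycle, so θ ≈ 360° × 11.86/29.53 = 144.6°.
With cos θ = (-0.815), the lit fraction is (1 − (-0.815))/2 ≈ 0.907, so 91%.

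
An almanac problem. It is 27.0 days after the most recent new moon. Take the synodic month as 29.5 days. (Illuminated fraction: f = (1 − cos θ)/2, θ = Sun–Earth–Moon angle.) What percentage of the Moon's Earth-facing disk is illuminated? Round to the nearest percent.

7%

Elongation θ = 360° × 27.0/29.5 ≈ 329.5°.
Illuminated fraction = (1 − cos 329.5°)/2 = (1 − 0.862)/2 ≈ 0.069, so 7%.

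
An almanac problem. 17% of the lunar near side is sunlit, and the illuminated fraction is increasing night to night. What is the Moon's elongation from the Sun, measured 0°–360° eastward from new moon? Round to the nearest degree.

cos θ = 1 − 2f = 0.660, giving a principal value of 48.7°.
The Moon is waxing (0°–180°), so θ = 48.7° directly.

49°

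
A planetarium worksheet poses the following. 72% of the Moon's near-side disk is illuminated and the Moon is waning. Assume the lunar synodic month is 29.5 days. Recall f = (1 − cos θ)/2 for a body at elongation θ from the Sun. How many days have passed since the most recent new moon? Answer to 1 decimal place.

cos θ = 1 − 2f = -0.440, giving a principal value of 116.1°.
A waning Moon lies in 180°–360°, so θ = 360° − 116.1° = 243.9°.
That fraction of the synodic month is 243.9/360 × 29.5 d ≈ 19.99 d.

20.0 days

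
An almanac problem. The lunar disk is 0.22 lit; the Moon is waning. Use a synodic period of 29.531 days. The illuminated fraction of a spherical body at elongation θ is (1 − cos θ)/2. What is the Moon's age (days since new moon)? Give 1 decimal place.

Invert f = (1 − cos θ)/2 to get cos θ = 1 − 2(0.22) = 0.560, hence θ₀ = arccos 0.560 = 55.9°.
Since the Moon is past full (waning), take the reflex angle: θ = 360° − 55.9° = 304.1°.
Age = 29.531 × 304.1°/360° ≈ 24.94 days.

24.9 days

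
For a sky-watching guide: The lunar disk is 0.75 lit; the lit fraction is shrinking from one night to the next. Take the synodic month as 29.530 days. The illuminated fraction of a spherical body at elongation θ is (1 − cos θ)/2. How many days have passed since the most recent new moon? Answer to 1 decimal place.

From f = (1 − cos θ)/2: cos θ = 1 − 2×0.75 = -0.500; arccos → 120.0°.
Since the Moon is past full (waning), take the reflex angle: θ = 360° − 120.0° = 240.0°.
Age = 29.530 × 240.0°/360° ≈ 19.69 days.

19.7 days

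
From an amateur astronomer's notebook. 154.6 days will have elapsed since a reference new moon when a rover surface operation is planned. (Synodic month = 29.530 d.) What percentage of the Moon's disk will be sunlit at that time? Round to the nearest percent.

154.6/29.530 = 5.235 lunations, so 5 complete cycles and 6.95 d into the next.
The Moon has covered 6.95/29.530 of its cycle, so θ ≈ 360° × 6.95/29.530 = 84.7°.
With cos θ = 0.092, the lit fraction is (1 − 0.092)/2 ≈ 0.454, so 45%.

45%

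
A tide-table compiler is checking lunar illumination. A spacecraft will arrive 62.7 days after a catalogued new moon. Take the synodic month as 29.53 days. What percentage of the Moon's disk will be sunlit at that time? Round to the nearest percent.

14%

Reduce mod P: 62.7 − 2×29.53 = 3.64 d into the current lunation.
The Moon has covered 3.64/29.53 of its cycle, so θ ≈ 360° × 3.64/29.53 = 44.4°.
With cos θ = 0.715, the lit fraction is (1 − 0.715)/2 ≈ 0.143, so 14%.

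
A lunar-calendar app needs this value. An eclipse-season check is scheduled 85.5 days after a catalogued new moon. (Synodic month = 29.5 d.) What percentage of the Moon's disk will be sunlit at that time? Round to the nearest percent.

85.5 d spans 2 complete synodic months (2 × 29.5 = 59.00 d) plus 26.50 d.
Phase angle: θ = 360°·(26.50 d)/(29.5 d) = 323.4°.
With cos θ = 0.803, the lit fraction is (1 − 0.803)/2 ≈ 0.099, so 10%.

10%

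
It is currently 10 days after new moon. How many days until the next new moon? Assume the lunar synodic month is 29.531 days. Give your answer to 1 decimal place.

19.5 days

The next new moon completes the synodic month: 29.531 − 10 = 19.531 days.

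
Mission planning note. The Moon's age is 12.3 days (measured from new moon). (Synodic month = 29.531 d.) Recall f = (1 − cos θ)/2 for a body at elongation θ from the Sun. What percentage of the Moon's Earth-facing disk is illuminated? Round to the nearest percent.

The Moon has covered 12.3/29.531 of its cycle, so θ ≈ 360° × 12.3/29.531 = 149.9°.
cos 149.9° = (-0.866), so f = (1 − (-0.866))/2 = 0.933, so 93%.

93%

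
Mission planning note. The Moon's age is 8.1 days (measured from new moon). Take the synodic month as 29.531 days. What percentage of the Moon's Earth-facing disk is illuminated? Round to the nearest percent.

Phase angle: θ = 360°·(8.1 d)/(29.531 d) = 98.7°.
With cos θ = (-0.152), the lit fraction is (1 − (-0.152))/2 ≈ 0.576, so 58%.

58%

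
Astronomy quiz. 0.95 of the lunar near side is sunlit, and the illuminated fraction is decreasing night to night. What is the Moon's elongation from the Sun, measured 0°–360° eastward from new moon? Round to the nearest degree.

From f = (1 − cos θ)/2: cos θ = 1 − 2×0.95 = -0.900; arccos → 154.2°.
A waning Moon lies in 180°–360°, so θ = 360° − 154.2° = 205.8°.

206°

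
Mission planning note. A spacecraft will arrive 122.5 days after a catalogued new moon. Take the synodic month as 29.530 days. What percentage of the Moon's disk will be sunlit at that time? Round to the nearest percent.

20%

Reduce mod P: 122.5 − 4×29.530 = 4.38 d into the current lunation.
Elongation θ = 360° × 4.38/29.530 ≈ 53.4°.
Illuminated fraction = (1 − cos 53.4°)/2 = (1 − 0.596)/2 ≈ 0.202, so 20%.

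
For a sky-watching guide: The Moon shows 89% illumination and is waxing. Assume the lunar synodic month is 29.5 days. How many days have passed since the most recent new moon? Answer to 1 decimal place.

From f = (1 − cos θ)/2: cos θ = 1 − 2×0.89 = -0.780; arccos → 141.3°.
Before full moon the principal value applies: θ = 141.3°.
That fraction of the synodic month is 141.3/360 × 29.5 d ≈ 11.58 d.

11.6 days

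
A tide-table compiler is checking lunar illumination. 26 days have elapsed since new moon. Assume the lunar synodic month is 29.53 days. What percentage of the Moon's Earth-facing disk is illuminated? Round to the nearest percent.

13%

The Moon has covered 26/29.53 of its cycle, so θ ≈ 360° × 26/29.53 = 317.0°.
With cos θ = 0.731, the lit fraction is (1 − 0.731)/2 ≈ 0.135, so 13%.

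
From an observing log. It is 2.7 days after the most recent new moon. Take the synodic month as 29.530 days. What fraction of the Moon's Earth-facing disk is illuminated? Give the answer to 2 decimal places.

0.08

Phase angle: θ = 360°·(2.7 d)/(29.530 d) = 32.9°.
With cos θ = 0.839, the lit fraction is (1 − 0.839)/2 ≈ 0.080.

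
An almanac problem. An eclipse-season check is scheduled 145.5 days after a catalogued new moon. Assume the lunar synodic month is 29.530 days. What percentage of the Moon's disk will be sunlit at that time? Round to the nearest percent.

5%

Reduce mod P: 145.5 − 4×29.530 = 27.38 d into the current lunation.
The Moon has covered 27.38/29.530 of its cycle, so θ ≈ 360° × 27.38/29.530 = 333.8°.
With cos θ = 0.897, the lit fraction is (1 − 0.897)/2 ≈ 0.051, so 5%.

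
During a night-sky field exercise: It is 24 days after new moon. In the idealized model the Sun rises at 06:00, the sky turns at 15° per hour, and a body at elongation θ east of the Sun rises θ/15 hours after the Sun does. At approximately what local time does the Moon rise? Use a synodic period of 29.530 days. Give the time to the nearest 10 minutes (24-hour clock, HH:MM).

Elongation θ = 360° × 24/29.530 ≈ 292.6°.
Delay after the Sun = 292.6° / (15°/h) ≈ 19.51 h.
06:00 + 19.506 h ≈ 01:30 → 01:30 to the nearest ten minutes.

01:30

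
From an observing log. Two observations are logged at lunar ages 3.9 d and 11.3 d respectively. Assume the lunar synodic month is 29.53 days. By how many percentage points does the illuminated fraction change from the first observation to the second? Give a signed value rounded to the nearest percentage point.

+71 percentage points

First observation: θ = 360°·3.9/29.53 = 47.5°, so f = 0.162.
Second observation: θ = 137.8°, f = 0.870.
Δf = 0.870 − 0.162 = +0.708, i.e. +71 pp.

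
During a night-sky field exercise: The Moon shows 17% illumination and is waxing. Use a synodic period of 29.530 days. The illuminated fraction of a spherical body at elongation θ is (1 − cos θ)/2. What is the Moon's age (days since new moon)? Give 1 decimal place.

From f = (1 − cos θ)/2: cos θ = 1 − 2×0.17 = 0.660; arccos → 48.7°.
Before full moon the principal value applies: θ = 48.7°.
That fraction of the synodic month is 48.7/360 × 29.530 d ≈ 3.99 d.

4.0 days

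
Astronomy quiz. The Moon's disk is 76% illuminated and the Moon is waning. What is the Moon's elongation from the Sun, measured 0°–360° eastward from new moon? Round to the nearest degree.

Invert f = (1 − cos θ)/2 to get cos θ = 1 − 2(0.76) = -0.520, hence θ₀ = arccos -0.520 = 121.3°.
A waning Moon lies in 180°–360°, so θ = 360° − 121.3° = 238.7°.

239°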